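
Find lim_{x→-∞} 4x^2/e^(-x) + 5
The quotient is an ∞/∞ indeterminate form as x → -∞.
Compare growth rates of the dominant terms (exponentials ≫ polynomials ≫ logarithms), or apply L'Hôpital's rule; the quotient → 0.
Adding the constant: 0 + 5 = 5. Limit = 5.

Final answer: 5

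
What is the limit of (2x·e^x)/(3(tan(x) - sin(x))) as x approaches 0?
Both numerator and denominator → 0 as x → 0; this is a 0/0 indeterminate form.
Expand each to leading order near x = 0: numerator ~ 2·x, denominator ~ 3·x^3/2.
The limit of the ratio is ∞.

Final answer: ∞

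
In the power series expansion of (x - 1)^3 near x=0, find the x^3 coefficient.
Expand to order 3: (x - 1)^3 = x^3 - 3·x^2 + 3·x - 1 + O(x^4).
The coefficient of x^3 is 1.

Final answer: 1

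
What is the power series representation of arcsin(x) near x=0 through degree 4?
x^3/6 + x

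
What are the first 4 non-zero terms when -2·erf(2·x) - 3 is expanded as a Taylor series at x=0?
-64·x^5/(5·√(π)) + 32·x^3/(3·√(π)) - 8·x/√(π) - 3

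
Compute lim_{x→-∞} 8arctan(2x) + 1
Evaluate the dominant behaviour as x → -∞; each term tends to a finite value or vanishes.
Limit = 1 - 4·π.

Final answer: 1 - 4·π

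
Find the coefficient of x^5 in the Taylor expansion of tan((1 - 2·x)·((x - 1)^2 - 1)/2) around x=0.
Expand to order 5: tan((1 - 2·x)·((x - 1)^2 - 1)/2) = -443·x^5/60 + 5·x^4/2 - 4·x^3/3 + 5·x^2/2 - x + O(x^6).
The coefficient of x^5 is -443/60.

Final answer: -443/60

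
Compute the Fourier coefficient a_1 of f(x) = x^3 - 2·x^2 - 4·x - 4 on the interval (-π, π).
a_1 = (1/π) ∫_{-π}^{π} f(x)·cos(1x) dx.
Evaluate the integral (use parity and integration by parts as needed): a_1 = 8.

Final answer: 8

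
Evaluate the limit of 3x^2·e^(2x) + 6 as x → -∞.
The product is a 0·∞ indeterminate form at x → -∞.
Rewrite the product as 3x^2 / e^(-2x) (an ∞/∞ form) and apply L'Hôpital, or use the standard hierarchy e^(2|x|) ≫ |x^2| as x → -∞.
The indeterminate product → 0, so the limit = 6.

Final answer: 6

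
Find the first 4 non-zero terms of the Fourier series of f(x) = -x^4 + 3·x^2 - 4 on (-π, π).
(-60 + 8·π^2)·cos(x) + (6 - 2·π^2)·cos(2·x) + (-52/27 + 8·π^2/9)·cos(3·x) - π^4/5 - 4 + π^2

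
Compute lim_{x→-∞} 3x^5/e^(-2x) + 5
The quotient is an ∞/∞ indeterminate form as x → -∞.
Compare growth rates of the dominant terms (exponentials ≫ polynomials ≫ logarithms), or apply L'Hôpital's rule; the quotient → 0.
Adding the constant: 0 + 5 = 5. Limit = 5.

Final answer: 5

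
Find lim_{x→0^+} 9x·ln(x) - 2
The product is a 0·∞ indeterminate form at x → 0⁺.
Rewrite the product as 9·ln(x) / x^(-1) and apply L'Hôpital, or use the standard hierarchy x^(-1) ≫ |ln x| as x → 0⁺.
The indeterminate product → 0, so the limit = -2.

Final answer: -2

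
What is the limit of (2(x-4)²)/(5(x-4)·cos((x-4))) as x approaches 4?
Both numerator and denominator → 0 as x → 4; this is a 0/0 indeterminate form.
Expand each to leading order near x = 4: numerator ~ 2·(x - 4)^2, denominator ~ 5·(x - 4).
The limit of the ratio is 0.

Final answer: 0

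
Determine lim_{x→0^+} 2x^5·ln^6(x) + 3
The product is a 0·∞ indeterminate form at x → 0⁺.
Rewrite the product as 2·ln^6(x) / x^(-5) and apply L'Hôpital, or use the standard hierarchy x^(-5) ≫ |ln x|^6 as x → 0⁺.
The indeterminate product → 0, so the limit = 3.

Final answer: 3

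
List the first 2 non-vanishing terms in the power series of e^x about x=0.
x + 1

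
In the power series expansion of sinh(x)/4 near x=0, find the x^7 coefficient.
Expand to order 7: sinh(x)/4 = x^7/20160 + x^5/480 + x^3/24 + x/4 + O(x^8).
The coefficient of x^7 is 1/20160.

Final answer: 1/20160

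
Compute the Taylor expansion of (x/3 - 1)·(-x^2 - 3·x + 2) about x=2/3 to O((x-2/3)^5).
28/81 + 29·(x - 2/3)/9 - 2·(x - 2/3)^2/3 - (x - 2/3)^3/3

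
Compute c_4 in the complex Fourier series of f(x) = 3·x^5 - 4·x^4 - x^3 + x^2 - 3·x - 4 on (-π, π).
Compute the real Fourier coefficients first: a_4 = 1 - 2·π^2, b_4 = -3·π^4/2 + 39/64 + 19·π^2/8.
Then c_4 = (a_4 − i·b_4)/2 = -π^2 + 1/2 - 19·i·π^2/16 - 39·i/128 + 3·i·π^4/4.

Final answer: -π^2 + 1/2 - 19·i·π^2/16 - 39·i/128 + 3·i·π^4/4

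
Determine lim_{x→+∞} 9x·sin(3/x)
As x → +∞: let u = 3/x → 0⁺; then 9·x·sin(3/x) = 9·3·sin(u)/u → 9·3·1 = 27.
Limit = 27.

Final answer: 27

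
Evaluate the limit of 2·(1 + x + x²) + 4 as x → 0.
Direct substitution at x = 0 gives 6.

Final answer: 6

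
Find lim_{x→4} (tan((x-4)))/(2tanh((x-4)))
Both numerator and denominator → 0 as x → 4; this is a 0/0 indeterminate form.
Expand each to leading order near x = 4: numerator ~ (x - 4), denominator ~ 2·(x - 4).
The limit of the ratio is 1/2.

Final answer: 1/2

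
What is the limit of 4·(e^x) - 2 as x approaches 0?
Direct substitution at x = 0 gives 2.

Final answer: 2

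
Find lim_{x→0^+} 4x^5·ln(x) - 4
The product is a 0·∞ indeterminate form at x → 0⁺.
Rewrite the product as 4·ln(x) / x^(-5) and apply L'Hôpital, or use the standard hierarchy x^(-5) ≫ |ln x| as x → 0⁺.
The indeterminate product → 0, so the limit = -4.

Final answer: -4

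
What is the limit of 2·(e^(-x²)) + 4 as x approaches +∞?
Evaluate the dominant behaviour as x → +∞; each term tends to a finite value or vanishes.
Limit = 4.

Final answer: 4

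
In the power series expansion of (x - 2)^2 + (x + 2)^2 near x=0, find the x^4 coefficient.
Expand to order 4: (x - 2)^2 + (x + 2)^2 = 2·x^2 + 8 + O(x^5).
The coefficient of x^4 is 0.

Final answer: 0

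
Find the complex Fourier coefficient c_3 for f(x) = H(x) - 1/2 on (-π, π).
Compute the real Fourier coefficients first: a_3 = 0, b_3 = 2/(3·π).
Then c_3 = (a_3 − i·b_3)/2 = -i/(3·π).

Final answer: -i/(3·π)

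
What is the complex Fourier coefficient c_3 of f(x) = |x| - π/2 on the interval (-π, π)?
Compute the real Fourier coefficients first: a_3 = -4/(9·π), b_3 = 0.
Then c_3 = (a_3 − i·b_3)/2 = -2/(9·π).

Final answer: -2/(9·π)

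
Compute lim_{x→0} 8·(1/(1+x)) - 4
Direct substitution at x = 0 gives 4.

Final answer: 4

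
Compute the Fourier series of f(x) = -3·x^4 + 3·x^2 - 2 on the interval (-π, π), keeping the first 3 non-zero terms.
(-156 + 24·π^2)·cos(x) + (12 - 6·π^2)·cos(2·x) - 3·π^4/5 - 2 + π^2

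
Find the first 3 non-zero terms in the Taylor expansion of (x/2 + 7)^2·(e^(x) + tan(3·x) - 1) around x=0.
1361·x^3/3 + 105·x^2/2 + 196·x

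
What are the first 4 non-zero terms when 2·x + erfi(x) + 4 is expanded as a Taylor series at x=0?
x^5/(5·√(π)) + 2·x^3/(3·√(π)) + x·(2/√(π) + 2) + 4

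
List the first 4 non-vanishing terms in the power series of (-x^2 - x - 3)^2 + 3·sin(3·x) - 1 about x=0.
-23·x^3/2 + 7·x^2 + 15·x + 8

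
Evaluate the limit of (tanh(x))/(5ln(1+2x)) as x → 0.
Both numerator and denominator → 0 as x → 0; this is a 0/0 indeterminate form.
Expand each to leading order near x = 0: numerator ~ x, denominator ~ 10·x.
The limit of the ratio is 1/10.

Final answer: 1/10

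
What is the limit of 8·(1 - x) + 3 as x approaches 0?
Direct substitution at x = 0 gives 11.

Final answer: 11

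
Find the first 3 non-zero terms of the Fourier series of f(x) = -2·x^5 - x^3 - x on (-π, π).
(-470 - 4·π^4 + 78·π^2)·sin(x) + (-9·π^2 + 29/2 + 2·π^4)·sin(2·x) + (-4·π^4/3 - 178/81 + 62·π^2/27)·sin(3·x)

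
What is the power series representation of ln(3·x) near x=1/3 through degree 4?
3·(x - 1/3) - 9·(x - 1/3)^2/2 + 9·(x - 1/3)^3 - 81·(x - 1/3)^4/4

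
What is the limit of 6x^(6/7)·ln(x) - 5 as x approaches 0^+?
The product is a 0·∞ indeterminate form at x → 0⁺.
Rewrite the product as 6·ln(x) / x^(-6/7) and apply L'Hôpital, or use the standard hierarchy x^(-6/7) ≫ |ln x| as x → 0⁺.
The indeterminate product → 0, so the limit = -5.

Final answer: -5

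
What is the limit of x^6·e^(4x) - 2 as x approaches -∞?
The product is a 0·∞ indeterminate form at x → -∞.
Rewrite the product as x^6 / e^(-4x) (an ∞/∞ form) and apply L'Hôpital, or use the standard hierarchy e^(4|x|) ≫ |x^6| as x → -∞.
The indeterminate product → 0, so the limit = -2.

Final answer: -2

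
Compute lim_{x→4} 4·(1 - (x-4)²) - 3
Direct substitution at x = 4 gives 1.

Final answer: 1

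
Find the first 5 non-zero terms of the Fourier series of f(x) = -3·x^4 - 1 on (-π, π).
(-144 + 24·π^2)·cos(x) + (9 - 6·π^2)·cos(2·x) + (-16/9 + 8·π^2/3)·cos(3·x) + (9/16 - 3·π^2/2)·cos(4·x) - 3·π^4/5 - 1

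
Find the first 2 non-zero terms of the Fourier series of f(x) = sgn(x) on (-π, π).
4·sin(x)/π + 4·sin(3·x)/(3·π)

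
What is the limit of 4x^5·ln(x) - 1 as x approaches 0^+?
The product is a 0·∞ indeterminate form at x → 0⁺.
Rewrite the product as 4·ln(x) / x^(-5) and apply L'Hôpital, or use the standard hierarchy x^(-5) ≫ |ln x| as x → 0⁺.
The indeterminate product → 0, so the limit = -1.

Final answer: -1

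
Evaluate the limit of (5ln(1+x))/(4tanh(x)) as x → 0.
Both numerator and denominator → 0 as x → 0; this is a 0/0 indeterminate form.
Expand each to leading order near x = 0: numerator ~ 5·x, denominator ~ 4·x.
The limit of the ratio is 5/4.

Final answer: 5/4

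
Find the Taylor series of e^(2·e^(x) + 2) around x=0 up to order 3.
11·x^3·e^(4)/3 + 3·x^2·e^(4) + 2·x·e^(4) + e^(4)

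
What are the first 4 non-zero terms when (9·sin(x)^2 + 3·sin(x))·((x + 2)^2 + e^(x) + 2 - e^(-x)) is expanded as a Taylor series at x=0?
-11·x^4 + 54·x^3 + 72·x^2 + 18·x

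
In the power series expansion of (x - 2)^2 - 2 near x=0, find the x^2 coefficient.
Expand to order 2: (x - 2)^2 - 2 = x^2 - 4·x + 2 + O(x^3).
The coefficient of x^2 is 1.

Final answer: 1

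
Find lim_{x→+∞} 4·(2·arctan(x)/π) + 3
Evaluate the dominant behaviour as x → +∞; each term tends to a finite value or vanishes.
Limit = 7.

Final answer: 7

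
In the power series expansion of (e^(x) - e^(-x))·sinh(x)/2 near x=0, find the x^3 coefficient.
Expand to order 3: (e^(x) - e^(-x))·sinh(x)/2 = x^2 + O(x^4).
The coefficient of x^3 is 0.

Final answer: 0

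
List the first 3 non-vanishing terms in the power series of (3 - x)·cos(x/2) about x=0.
-3·x^2/8 - x + 3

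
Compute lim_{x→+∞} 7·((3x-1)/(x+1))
Evaluate the dominant behaviour as x → +∞; each term tends to a finite value or vanishes.
Limit = 21.

Final answer: 21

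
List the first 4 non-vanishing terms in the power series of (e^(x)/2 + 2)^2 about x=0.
2·x^3/3 + 3·x^2/2 + 5·x/2 + 25/4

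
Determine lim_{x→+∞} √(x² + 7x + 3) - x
This is an ∞ − ∞ indeterminate form.
Multiply and divide by the conjugate √(x²+7x + 3) + x; the x² terms cancel, leaving (7x + 3)/(√(x²+7x + 3)+x) → 7/2.
Limit = 7/2.

Final answer: 7/2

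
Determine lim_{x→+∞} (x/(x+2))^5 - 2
As x → +∞: x/(x+2) = 1/(1 + 2/x) → 1, and the 5th power of a limit-1 base also → 1; with the additive constant, 1 - 2 = -1.
Limit = -1.

Final answer: -1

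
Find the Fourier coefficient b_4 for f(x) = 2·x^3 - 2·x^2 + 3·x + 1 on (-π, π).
b_4 = (1/π) ∫_{-π}^{π} f(x)·sin(4x) dx.
Evaluate the integral (use parity and integration by parts as needed): b_4 = -π^2 - 9/8.

Final answer: -π^2 - 9/8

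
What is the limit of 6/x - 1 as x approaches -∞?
Evaluate the dominant behaviour as x → -∞; each term tends to a finite value or vanishes.
Limit = -1.

Final answer: -1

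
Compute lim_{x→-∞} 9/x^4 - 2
Evaluate the dominant behaviour as x → -∞; each term tends to a finite value or vanishes.
Limit = -2.

Final answer: -2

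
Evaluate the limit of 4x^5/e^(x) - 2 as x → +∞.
The quotient is an ∞/∞ indeterminate form as x → +∞.
The exponential denominator e^(x) dominates the polynomial numerator (e^x ≫ x^5 as x → ∞), so the quotient → 0.
Adding the constant: 0 - 2 = -2. Limit = -2.

Final answer: -2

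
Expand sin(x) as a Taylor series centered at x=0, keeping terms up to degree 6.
x^5/120 - x^3/6 + x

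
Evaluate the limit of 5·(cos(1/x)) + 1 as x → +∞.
Evaluate the dominant behaviour as x → +∞; each term tends to a finite value or vanishes.
Limit = 6.

Final answer: 6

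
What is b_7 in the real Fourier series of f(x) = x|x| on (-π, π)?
b_7 = (1/π) ∫_{-π}^{π} f(x)·sin(7x) dx.
Evaluate the integral (use parity and integration by parts as needed): b_7 = (-8 + 98·π^2)/(343·π).

Final answer: (-8 + 98·π^2)/(343·π)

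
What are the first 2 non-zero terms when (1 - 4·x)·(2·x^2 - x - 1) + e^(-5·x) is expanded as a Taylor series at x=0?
37·x^2/2 - 2·x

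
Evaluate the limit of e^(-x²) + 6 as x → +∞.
Evaluate the dominant behaviour as x → +∞; each term tends to a finite value or vanishes.
Limit = 6.

Final answer: 6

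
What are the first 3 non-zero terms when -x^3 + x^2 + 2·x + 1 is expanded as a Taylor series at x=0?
x^2 + 2·x + 1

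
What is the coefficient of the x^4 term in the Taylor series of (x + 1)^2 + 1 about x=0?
Expand to order 4: (x + 1)^2 + 1 = x^2 + 2·x + 2 + O(x^5).
The coefficient of x^4 is 0.

Final answer: 0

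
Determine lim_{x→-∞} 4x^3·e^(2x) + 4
The product is a 0·∞ indeterminate form at x → -∞.
Rewrite the product as 4x^3 / e^(-2x) (an ∞/∞ form) and apply L'Hôpital, or use the standard hierarchy e^(2|x|) ≫ |x^3| as x → -∞.
The indeterminate product → 0, so the limit = 4.

Final answer: 4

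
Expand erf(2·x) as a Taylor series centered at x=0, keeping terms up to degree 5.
32·x^5/(5·√(π)) - 16·x^3/(3·√(π)) + 4·x/√(π)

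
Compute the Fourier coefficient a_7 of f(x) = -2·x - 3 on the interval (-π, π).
a_7 = (1/π) ∫_{-π}^{π} f(x)·cos(7x) dx.
Evaluate the integral (use parity and integration by parts as needed): a_7 = 0.

Final answer: 0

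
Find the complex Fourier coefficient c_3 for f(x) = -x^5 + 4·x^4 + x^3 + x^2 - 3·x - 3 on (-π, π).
Compute the real Fourier coefficients first: a_3 = 52/27 - 32·π^2/9, b_3 = -2·π^4/3 - 278/81 + 58·π^2/27.
Then c_3 = (a_3 − i·b_3)/2 = -16·π^2/9 + 26/27 - 29·i·π^2/27 + 139·i/81 + i·π^4/3.

Final answer: -16·π^2/9 + 26/27 - 29·i·π^2/27 + 139·i/81 + i·π^4/3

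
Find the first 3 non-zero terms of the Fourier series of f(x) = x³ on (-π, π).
(-12 + 2·π^2)·sin(x) + (3/2 - π^2)·sin(2·x) + (-4/9 + 2·π^2/3)·sin(3·x)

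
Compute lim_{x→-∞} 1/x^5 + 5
Evaluate the dominant behaviour as x → -∞; each term tends to a finite value or vanishes.
Limit = 5.

Final answer: 5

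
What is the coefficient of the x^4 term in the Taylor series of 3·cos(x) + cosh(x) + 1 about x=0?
Expand to order 4: 3·cos(x) + cosh(x) + 1 = x^4/6 - x^2 + 5 + O(x^5).
The coefficient of x^4 is 1/6.

Final answer: 1/6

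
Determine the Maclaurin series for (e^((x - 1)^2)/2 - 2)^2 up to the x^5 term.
x^5·(-2 + e/2)^2·(-49·e^(2)/(6·(-2 + e/2)^2) - 13·e/(5·(-2 + e/2))) + x^4·(-2 + e/2)^2·(19·e/(6·(-2 + e/2)) + 67·e^(2)/(12·(-2 + e/2)^2)) + x^3·(-2 + e/2)^2·(-3·e^(2)/(-2 + e/2)^2 - 10·e/(3·(-2 + e/2))) + x^2·(-2 + e/2)^2·(3·e/(-2 + e/2) + e^(2)/(-2 + e/2)^2) - 2·e·x·(-2 + e/2) + (-2 + e/2)^2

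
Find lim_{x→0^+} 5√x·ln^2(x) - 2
The product is a 0·∞ indeterminate form at x → 0⁺.
Rewrite the product as 5·ln^2(x) / x^(-1/2) and apply L'Hôpital, or use the standard hierarchy x^(-1/2) ≫ |ln x|^2 as x → 0⁺.
The indeterminate product → 0, so the limit = -2.

Final answer: -2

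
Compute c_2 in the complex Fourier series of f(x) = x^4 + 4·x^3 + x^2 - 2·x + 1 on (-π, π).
Compute the real Fourier coefficients first: a_2 = -2 + 2·π^2, b_2 = 8 - 4·π^2.
Then c_2 = (a_2 − i·b_2)/2 = -1 + π^2 - 4·i + 2·i·π^2.

Final answer: -1 + π^2 - 4·i + 2·i·π^2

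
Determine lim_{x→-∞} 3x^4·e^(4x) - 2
The product is a 0·∞ indeterminate form at x → -∞.
Rewrite the product as 3x^4 / e^(-4x) (an ∞/∞ form) and apply L'Hôpital, or use the standard hierarchy e^(4|x|) ≫ |x^4| as x → -∞.
The indeterminate product → 0, so the limit = -2.

Final answer: -2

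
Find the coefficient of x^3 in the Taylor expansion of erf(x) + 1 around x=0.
Expand to order 3: erf(x) + 1 = -2·x^3/(3·√(π)) + 2·x/√(π) + 1 + O(x^4).
The coefficient of x^3 is -2/(3·√(π)).

Final answer: -2/(3·√(π))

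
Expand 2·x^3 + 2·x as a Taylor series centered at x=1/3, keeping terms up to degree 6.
20/27 + 8·(x - 1/3)/3 + 2·(x - 1/3)^2 + 2·(x - 1/3)^3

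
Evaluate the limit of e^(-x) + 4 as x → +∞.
Evaluate the dominant behaviour as x → +∞; each term tends to a finite value or vanishes.
Limit = 4.

Final answer: 4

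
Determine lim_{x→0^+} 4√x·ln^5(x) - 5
The product is a 0·∞ indeterminate form at x → 0⁺.
Rewrite the product as 4·ln^5(x) / x^(-1/2) and apply L'Hôpital, or use the standard hierarchy x^(-1/2) ≫ |ln x|^5 as x → 0⁺.
The indeterminate product → 0, so the limit = -5.

Final answer: -5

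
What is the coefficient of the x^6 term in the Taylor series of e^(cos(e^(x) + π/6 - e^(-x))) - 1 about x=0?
Expand to order 6: e^(cos(e^(x) + π/6 - e^(-x))) - 1 = x^6·(11·√(3)·e^(√(3)/2)/120 + 433·e^(√(3)/2)/720) + x^5·(-16·e^(√(3)/2)/15 - √(3)·e^(√(3)/2)/3) + x^4·(-√(3)·e^(√(3)/2)/2 + 25·e^(√(3)/2)/24) + x^3·(e^(√(3)/2)/3 + √(3)·e^(√(3)/2)) + x^2·(-√(3)·e^(√(3)/2) + e^(√(3)/2)/2) - x·e^(√(3)/2) - 1 + e^(√(3)/2) + O(x^7).
The coefficient of x^6 is 11·√(3)·e^(√(3)/2)/120 + 433·e^(√(3)/2)/720.

Final answer: 11·√(3)·e^(√(3)/2)/120 + 433·e^(√(3)/2)/720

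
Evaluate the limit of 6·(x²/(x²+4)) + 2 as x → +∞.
Evaluate the dominant behaviour as x → +∞; each term tends to a finite value or vanishes.
Limit = 8.

Final answer: 8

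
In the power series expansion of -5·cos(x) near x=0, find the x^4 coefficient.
Expand to order 4: -5·cos(x) = -5·x^4/24 + 5·x^2/2 - 5 + O(x^5).
The coefficient of x^4 is -5/24.

Final answer: -5/24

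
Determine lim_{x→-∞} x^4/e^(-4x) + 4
The quotient is an ∞/∞ indeterminate form as x → -∞.
Compare growth rates of the dominant terms (exponentials ≫ polynomials ≫ logarithms), or apply L'Hôpital's rule; the quotient → 0.
Adding the constant: 0 + 4 = 4. Limit = 4.

Final answer: 4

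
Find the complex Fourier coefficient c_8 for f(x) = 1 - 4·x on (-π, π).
Compute the real Fourier coefficients first: a_8 = 0, b_8 = 1.
Then c_8 = (a_8 − i·b_8)/2 = -i/2.

Final answer: -i/2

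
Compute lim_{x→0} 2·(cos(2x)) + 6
Direct substitution at x = 0 gives 8.

Final answer: 8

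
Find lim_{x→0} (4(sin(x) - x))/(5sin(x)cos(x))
Both numerator and denominator → 0 as x → 0; this is a 0/0 indeterminate form.
Expand each to leading order near x = 0: numerator ~ -2·x^3/3, denominator ~ 5·x.
The limit of the ratio is 0.

Final answer: 0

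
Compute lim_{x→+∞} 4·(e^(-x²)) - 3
Evaluate the dominant behaviour as x → +∞; each term tends to a finite value or vanishes.
Limit = -3.

Final answer: -3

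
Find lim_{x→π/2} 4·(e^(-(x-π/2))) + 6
Direct substitution at x = π/2 gives 10.

Final answer: 10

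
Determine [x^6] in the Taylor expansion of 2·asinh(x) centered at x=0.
Expand to order 6: 2·asinh(x) = 3·x^5/20 - x^3/3 + 2·x + O(x^7).
The coefficient of x^6 is 0.

Final answer: 0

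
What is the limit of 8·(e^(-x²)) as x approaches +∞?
Evaluate the dominant behaviour as x → +∞; each term tends to a finite value or vanishes.
Limit = 0.

Final answer: 0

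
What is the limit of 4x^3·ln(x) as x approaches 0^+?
This is a 0·∞ indeterminate form at x → 0⁺.
Rewrite the product as 4·ln(x) / x^(-3) and apply L'Hôpital, or use the standard hierarchy x^(-3) ≫ |ln x| as x → 0⁺.
The indeterminate product → 0, so the limit = 0.

Final answer: 0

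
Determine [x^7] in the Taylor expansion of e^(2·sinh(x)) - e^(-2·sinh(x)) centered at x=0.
Expand to order 7: e^(2·sinh(x)) - e^(-2·sinh(x)) = 989·x^7/1260 + 19·x^5/10 + 10·x^3/3 + 4·x + O(x^8).
The coefficient of x^7 is 989/1260.

Final answer: 989/1260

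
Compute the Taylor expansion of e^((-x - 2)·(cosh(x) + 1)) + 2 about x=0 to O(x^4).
x^3·e^(-4)/6 + x^2·e^(-4) - 2·x·e^(-4) + e^(-4) + 2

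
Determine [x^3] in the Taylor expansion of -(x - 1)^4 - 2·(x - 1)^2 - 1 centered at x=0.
Expand to order 3: -(x - 1)^4 - 2·(x - 1)^2 - 1 = 4·x^3 - 8·x^2 + 8·x - 4 + O(x^4).
The coefficient of x^3 is 4.

Final answer: 4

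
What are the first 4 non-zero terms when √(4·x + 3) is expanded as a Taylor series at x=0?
4·√(3)·x^3/27 - 2·√(3)·x^2/9 + 2·√(3)·x/3 + √(3)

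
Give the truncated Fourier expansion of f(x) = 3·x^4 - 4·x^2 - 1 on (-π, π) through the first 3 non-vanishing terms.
(160 - 24·π^2)·cos(x) + (-13 + 6·π^2)·cos(2·x) - 4·π^2/3 - 1 + 3·π^4/5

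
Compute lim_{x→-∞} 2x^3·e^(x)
This is a 0·∞ indeterminate form at x → -∞.
Rewrite the product as 2x^3 / e^(-x) (an ∞/∞ form) and apply L'Hôpital, or use the standard hierarchy e^(|x|) ≫ |x^3| as x → -∞.
The indeterminate product → 0, so the limit = 0.

Final answer: 0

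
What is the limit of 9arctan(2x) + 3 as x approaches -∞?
Evaluate the dominant behaviour as x → -∞; each term tends to a finite value or vanishes.
Limit = 3 - 9·π/2.

Final answer: 3 - 9·π/2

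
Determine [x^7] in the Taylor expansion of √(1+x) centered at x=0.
Expand to order 7: √(1+x) = 33·x^7/2048 - 21·x^6/1024 + 7·x^5/256 - 5·x^4/128 + x^3/16 - x^2/8 + x/2 + 1 + O(x^8).
The coefficient of x^7 is 33/2048.

Final answer: 33/2048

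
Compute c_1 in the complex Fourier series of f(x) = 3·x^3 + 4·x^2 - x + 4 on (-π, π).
Compute the real Fourier coefficients first: a_1 = -16, b_1 = -38 + 6·π^2.
Then c_1 = (a_1 − i·b_1)/2 = -8 - 3·i·π^2 + 19·i.

Final answer: -8 - 3·i·π^2 + 19·i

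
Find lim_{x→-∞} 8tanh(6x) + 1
Evaluate the dominant behaviour as x → -∞; each term tends to a finite value or vanishes.
Limit = -7.

Final answer: -7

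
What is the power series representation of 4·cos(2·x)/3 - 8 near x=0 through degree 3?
-8·x^2/3 - 20/3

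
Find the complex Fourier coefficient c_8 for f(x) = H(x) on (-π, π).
Compute the real Fourier coefficients first: a_8 = 0, b_8 = 0.
Then c_8 = (a_8 − i·b_8)/2 = 0.

Final answer: 0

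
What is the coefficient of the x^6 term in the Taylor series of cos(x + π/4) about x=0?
Expand to order 6: cos(x + π/4) = -√(2)·x^6/1440 - √(2)·x^5/240 + √(2)·x^4/48 + √(2)·x^3/12 - √(2)·x^2/4 - √(2)·x/2 + √(2)/2 + O(x^7).
The coefficient of x^6 is -√(2)/1440.

Final answer: -√(2)/1440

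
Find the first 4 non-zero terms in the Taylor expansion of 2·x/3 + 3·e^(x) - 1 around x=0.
x^3/2 + 3·x^2/2 + 11·x/3 + 2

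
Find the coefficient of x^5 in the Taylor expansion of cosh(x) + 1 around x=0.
Expand to order 5: cosh(x) + 1 = x^4/24 + x^2/2 + 2 + O(x^6).
The coefficient of x^5 is 0.

Final answer: 0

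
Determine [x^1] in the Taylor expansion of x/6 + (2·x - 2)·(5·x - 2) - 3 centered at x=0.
Expand to order 1: x/6 + (2·x - 2)·(5·x - 2) - 3 = 1 - 83·x/6 + O(x^2).
The coefficient of x^1 is -83/6.

Final answer: -83/6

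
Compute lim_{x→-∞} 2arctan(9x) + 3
Evaluate the dominant behaviour as x → -∞; each term tends to a finite value or vanishes.
Limit = 3 - π.

Final answer: 3 - π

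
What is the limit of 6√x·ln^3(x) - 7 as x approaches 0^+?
The product is a 0·∞ indeterminate form at x → 0⁺.
Rewrite the product as 6·ln^3(x) / x^(-1/2) and apply L'Hôpital, or use the standard hierarchy x^(-1/2) ≫ |ln x|^3 as x → 0⁺.
The indeterminate product → 0, so the limit = -7.

Final answer: -7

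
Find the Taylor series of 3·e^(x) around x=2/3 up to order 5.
3·e^(2/3) + 3·e^(2/3)·(x - 2/3) + 3·e^(2/3)·(x - 2/3)^2/2 + e^(2/3)·(x - 2/3)^3/2 + e^(2/3)·(x - 2/3)^4/8 + e^(2/3)·(x - 2/3)^5/40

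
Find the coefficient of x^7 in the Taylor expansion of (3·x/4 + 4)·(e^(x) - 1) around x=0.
Expand to order 7: (3·x/4 + 4)·(e^(x) - 1) = 37·x^7/20160 + 17·x^6/1440 + 31·x^5/480 + 7·x^4/24 + 25·x^3/24 + 11·x^2/4 + 4·x + O(x^8).
The coefficient of x^7 is 37/20160.

Final answer: 37/20160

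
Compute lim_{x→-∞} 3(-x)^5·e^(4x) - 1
The product is a 0·∞ indeterminate form at x → -∞.
Rewrite the product as 3(-x)^5 / e^(-4x) (an ∞/∞ form) and apply L'Hôpital, or use the standard hierarchy e^(4|x|) ≫ |(-x)^5| as x → -∞.
The indeterminate product → 0, so the limit = -1.

Final answer: -1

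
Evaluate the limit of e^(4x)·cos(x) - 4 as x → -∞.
Evaluate the dominant behaviour as x → -∞; each term tends to a finite value or vanishes.
Limit = -4.

Final answer: -4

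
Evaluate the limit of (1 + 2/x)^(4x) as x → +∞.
As x → +∞: write (1 + 2/x)^(4x) = ((1 + 2/x)^x)^4 → (e^2)^4 = e^8.
Limit = e^(8).

Final answer: e^(8)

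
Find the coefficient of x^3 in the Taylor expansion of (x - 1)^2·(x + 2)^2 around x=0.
Expand to order 3: (x - 1)^2·(x + 2)^2 = 2·x^3 - 3·x^2 - 4·x + 4 + O(x^4).
The coefficient of x^3 is 2.

Final answer: 2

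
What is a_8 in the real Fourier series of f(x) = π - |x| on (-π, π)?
a_8 = (1/π) ∫_{-π}^{π} f(x)·cos(8x) dx.
Evaluate the integral (use parity and integration by parts as needed): a_8 = 0.

Final answer: 0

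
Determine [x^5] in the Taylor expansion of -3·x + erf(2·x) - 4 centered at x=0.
Expand to order 5: -3·x + erf(2·x) - 4 = 32·x^5/(5·√(π)) - 16·x^3/(3·√(π)) + x·(-3 + 4/√(π)) - 4 + O(x^6).
The coefficient of x^5 is 32/(5·√(π)).

Final answer: 32/(5·√(π))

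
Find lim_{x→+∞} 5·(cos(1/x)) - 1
Evaluate the dominant behaviour as x → +∞; each term tends to a finite value or vanishes.
Limit = 4.

Final answer: 4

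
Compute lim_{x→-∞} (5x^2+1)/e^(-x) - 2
The quotient is an ∞/∞ indeterminate form as x → -∞.
Compare growth rates of the dominant terms (exponentials ≫ polynomials ≫ logarithms), or apply L'Hôpital's rule; the quotient → 0.
Adding the constant: 0 - 2 = -2. Limit = -2.

Final answer: -2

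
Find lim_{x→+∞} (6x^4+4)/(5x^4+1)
This is an ∞/∞ indeterminate form as x → +∞.
Divide numerator and denominator by x^4 and let the lower-order terms vanish; the leading terms give 6/5.
Limit = 6/5.

Final answer: 6/5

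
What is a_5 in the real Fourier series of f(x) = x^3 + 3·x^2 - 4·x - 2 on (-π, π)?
a_5 = (1/π) ∫_{-π}^{π} f(x)·cos(5x) dx.
Evaluate the integral (use parity and integration by parts as needed): a_5 = -12/25.

Final answer: -12/25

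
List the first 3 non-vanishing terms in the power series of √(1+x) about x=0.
-x^2/8 + x/2 + 1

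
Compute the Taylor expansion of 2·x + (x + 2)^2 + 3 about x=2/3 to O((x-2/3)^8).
103/9 + 22·(x - 2/3)/3 + (x - 2/3)^2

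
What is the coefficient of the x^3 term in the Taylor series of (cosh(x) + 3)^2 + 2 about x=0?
Expand to order 3: (cosh(x) + 3)^2 + 2 = 4·x^2 + 18 + O(x^4).
The coefficient of x^3 is 0.

Final answer: 0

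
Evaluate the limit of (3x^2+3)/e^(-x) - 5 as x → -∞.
The quotient is an ∞/∞ indeterminate form as x → -∞.
Compare growth rates of the dominant terms (exponentials ≫ polynomials ≫ logarithms), or apply L'Hôpital's rule; the quotient → 0.
Adding the constant: 0 - 5 = -5. Limit = -5.

Final answer: -5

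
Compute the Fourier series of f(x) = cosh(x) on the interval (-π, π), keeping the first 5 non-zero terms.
-cos(x)·sinh(π)/π + 2·cos(2·x)·sinh(π)/(5·π) - cos(3·x)·sinh(π)/(5·π) + 2·cos(4·x)·sinh(π)/(17·π) + sinh(π)/π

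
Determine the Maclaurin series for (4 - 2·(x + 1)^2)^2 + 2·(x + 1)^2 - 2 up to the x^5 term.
4·x^4 + 16·x^3 + 10·x^2 - 12·x + 4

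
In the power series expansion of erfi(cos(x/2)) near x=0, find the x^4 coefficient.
Expand to order 4: erfi(cos(x/2)) = 7·e·x^4/(192·√(π)) - e·x^2/(4·√(π)) + erfi(1) + O(x^5).
The coefficient of x^4 is 7·e/(192·√(π)).

Final answer: 7·e/(192·√(π))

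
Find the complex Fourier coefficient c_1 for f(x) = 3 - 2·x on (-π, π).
Compute the real Fourier coefficients first: a_1 = 0, b_1 = -4.
Then c_1 = (a_1 − i·b_1)/2 = 2·i.

Final answer: 2·i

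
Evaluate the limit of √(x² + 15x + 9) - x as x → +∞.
This is an ∞ − ∞ indeterminate form.
Multiply and divide by the conjugate √(x²+15x + 9) + x; the x² terms cancel, leaving (15x + 9)/(√(x²+15x + 9)+x) → 15/2.
Limit = 15/2.

Final answer: 15/2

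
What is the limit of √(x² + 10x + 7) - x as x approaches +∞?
This is an ∞ − ∞ indeterminate form.
Multiply and divide by the conjugate √(x²+10x + 7) + x; the x² terms cancel, leaving (10x + 7)/(√(x²+10x + 7)+x) → 10/2 = 5.
Limit = 5.

Final answer: 5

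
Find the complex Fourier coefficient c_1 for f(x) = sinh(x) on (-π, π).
Compute the real Fourier coefficients first: a_1 = 0, b_1 = sinh(π)/π.
Then c_1 = (a_1 − i·b_1)/2 = -i·sinh(π)/(2·π).

Final answer: -i·sinh(π)/(2·π)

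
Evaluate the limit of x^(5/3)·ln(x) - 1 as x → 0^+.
The product is a 0·∞ indeterminate form at x → 0⁺.
Rewrite the product as ln(x) / x^(-5/3) and apply L'Hôpital, or use the standard hierarchy x^(-5/3) ≫ |ln x| as x → 0⁺.
The indeterminate product → 0, so the limit = -1.

Final answer: -1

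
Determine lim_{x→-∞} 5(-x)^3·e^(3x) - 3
The product is a 0·∞ indeterminate form at x → -∞.
Rewrite the product as 5(-x)^3 / e^(-3x) (an ∞/∞ form) and apply L'Hôpital, or use the standard hierarchy e^(3|x|) ≫ |(-x)^3| as x → -∞.
The indeterminate product → 0, so the limit = -3.

Final answer: -3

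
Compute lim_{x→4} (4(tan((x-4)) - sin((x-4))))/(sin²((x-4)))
Both numerator and denominator → 0 as x → 4; this is a 0/0 indeterminate form.
Expand each to leading order near x = 4: numerator ~ 2·(x - 4)^3, denominator ~ (x - 4)^2.
The limit of the ratio is 0.

Final answer: 0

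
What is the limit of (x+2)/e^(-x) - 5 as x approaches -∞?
The quotient is an ∞/∞ indeterminate form as x → -∞.
Compare growth rates of the dominant terms (exponentials ≫ polynomials ≫ logarithms), or apply L'Hôpital's rule; the quotient → 0.
Adding the constant: 0 - 5 = -5. Limit = -5.

Final answer: -5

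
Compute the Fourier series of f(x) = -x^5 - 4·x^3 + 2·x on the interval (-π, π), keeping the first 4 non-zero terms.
(-2·π^4 - 188 + 32·π^2)·sin(x) + (-π^2 - 1/2 + π^4)·sin(2·x) + (-2·π^4/3 - 32·π^2/27 + 172/81)·sin(3·x) + (-97/64 + 11·π^2/8 + π^4/2)·sin(4·x)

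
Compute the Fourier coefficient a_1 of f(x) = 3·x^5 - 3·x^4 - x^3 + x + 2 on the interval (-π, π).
a_1 = (1/π) ∫_{-π}^{π} f(x)·cos(1x) dx.
Evaluate the integral (use parity and integration by parts as needed): a_1 = -144 + 24·π^2.

Final answer: -144 + 24·π^2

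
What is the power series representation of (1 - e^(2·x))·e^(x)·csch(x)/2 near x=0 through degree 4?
-2·x^4/3 - 4·x^3/3 - 2·x^2 - 2·x - 1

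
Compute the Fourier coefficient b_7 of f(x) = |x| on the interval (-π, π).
b_7 = (1/π) ∫_{-π}^{π} f(x)·sin(7x) dx.
Evaluate the integral (use parity and integration by parts as needed): b_7 = 0.

Final answer: 0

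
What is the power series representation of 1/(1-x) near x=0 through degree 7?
x^7 + x^6 + x^5 + x^4 + x^3 + x^2 + x + 1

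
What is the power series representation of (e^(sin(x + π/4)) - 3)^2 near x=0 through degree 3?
x^3·(-3 + e^(√(2)/2))^2·(√(2)·(e^(√(2)/2)/(4·(-3 + e^(√(2)/2))) - √(2)·e^(√(2)/2)/(4·(-3 + e^(√(2)/2))))·e^(√(2)/2)/(-3 + e^(√(2)/2)) - √(2)·e^(√(2)/2)/(12·(-3 + e^(√(2)/2))) - e^(√(2)/2)/(2·(-3 + e^(√(2)/2)))) + x^2·(-3 + e^(√(2)/2))^2·(e^(√(2)/2)/(2·(-3 + e^(√(2)/2))) - √(2)·e^(√(2)/2)/(2·(-3 + e^(√(2)/2))) + e^(√(2))/(2·(-3 + e^(√(2)/2))^2)) + √(2)·x·(-3 + e^(√(2)/2))·e^(√(2)/2) + (-3 + e^(√(2)/2))^2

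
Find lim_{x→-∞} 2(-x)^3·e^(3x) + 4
The product is a 0·∞ indeterminate form at x → -∞.
Rewrite the product as 2(-x)^3 / e^(-3x) (an ∞/∞ form) and apply L'Hôpital, or use the standard hierarchy e^(3|x|) ≫ |(-x)^3| as x → -∞.
The indeterminate product → 0, so the limit = 4.

Final answer: 4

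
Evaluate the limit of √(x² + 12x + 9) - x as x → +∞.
This is an ∞ − ∞ indeterminate form.
Multiply and divide by the conjugate √(x²+12x + 9) + x; the x² terms cancel, leaving (12x + 9)/(√(x²+12x + 9)+x) → 12/2 = 6.
Limit = 6.

Final answer: 6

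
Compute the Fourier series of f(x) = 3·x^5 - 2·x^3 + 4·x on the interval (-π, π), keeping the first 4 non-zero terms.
(-124·π^2 + 6·π^4 + 752)·sin(x) + (-3·π^4 - 59/2 + 17·π^2)·sin(2·x) + (-52·π^2/9 + 176/27 + 2·π^4)·sin(3·x) + (-3·π^4/2 - 197/64 + 23·π^2/8)·sin(4·x)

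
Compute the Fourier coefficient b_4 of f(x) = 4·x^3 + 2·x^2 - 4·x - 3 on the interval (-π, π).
b_4 = (1/π) ∫_{-π}^{π} f(x)·sin(4x) dx.
Evaluate the integral (use parity and integration by parts as needed): b_4 = 11/4 - 2·π^2.

Final answer: 11/4 - 2·π^2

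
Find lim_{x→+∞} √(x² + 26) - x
This is an ∞ − ∞ indeterminate form.
Multiply and divide by the conjugate √(x²+26) + x; the x² terms cancel, leaving 26/(√(x²+26)+x) → 0.
Limit = 0.

Final answer: 0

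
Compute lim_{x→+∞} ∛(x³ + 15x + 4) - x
This is an ∞ − ∞ indeterminate form.
Multiply by (A² + AB + B²)/(A² + AB + B²) where A = ∛(x³+15x + 4), B = x to use A³ − B³ = (A−B)(A²+AB+B²); the x³ terms cancel, leaving (15x + 4)/(A²+AB+B²) with denominator ~ 3x², so the limit is 0.
Limit = 0.

Final answer: 0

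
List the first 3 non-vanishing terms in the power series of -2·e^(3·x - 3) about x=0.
-9·x^2·e^(-3) - 6·x·e^(-3) - 2·e^(-3)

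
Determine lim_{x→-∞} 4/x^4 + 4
Evaluate the dominant behaviour as x → -∞; each term tends to a finite value or vanishes.
Limit = 4.

Final answer: 4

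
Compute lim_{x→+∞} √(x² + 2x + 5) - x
This is an ∞ − ∞ indeterminate form.
Multiply and divide by the conjugate √(x²+2x + 5) + x; the x² terms cancel, leaving (2x + 5)/(√(x²+2x + 5)+x) → 2/2 = 1.
Limit = 1.

Final answer: 1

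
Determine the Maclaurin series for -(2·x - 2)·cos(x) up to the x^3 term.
x^3 - x^2 - 2·x + 2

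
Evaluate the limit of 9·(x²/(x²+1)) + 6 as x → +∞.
Evaluate the dominant behaviour as x → +∞; each term tends to a finite value or vanishes.
Limit = 15.

Final answer: 15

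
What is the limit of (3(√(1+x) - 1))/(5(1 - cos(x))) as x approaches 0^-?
Both numerator and denominator → 0 as x → 0^-; this is a 0/0 indeterminate form.
Expand each to leading order near x = 0: numerator ~ 3·x/2, denominator ~ 5·x^2/2.
The limit of the ratio is -∞.

Final answer: -∞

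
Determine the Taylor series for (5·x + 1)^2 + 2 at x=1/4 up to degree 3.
113/16 + 45·(x - 1/4)/2 + 25·(x - 1/4)^2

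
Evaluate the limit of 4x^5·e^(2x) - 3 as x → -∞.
The product is a 0·∞ indeterminate form at x → -∞.
Rewrite the product as 4x^5 / e^(-2x) (an ∞/∞ form) and apply L'Hôpital, or use the standard hierarchy e^(2|x|) ≫ |x^5| as x → -∞.
The indeterminate product → 0, so the limit = -3.

Final answer: -3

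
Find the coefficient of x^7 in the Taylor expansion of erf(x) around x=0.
Expand to order 7: erf(x) = -x^7/(21·√(π)) + x^5/(5·√(π)) - 2·x^3/(3·√(π)) + 2·x/√(π) + O(x^8).
The coefficient of x^7 is -1/(21·√(π)).

Final answer: -1/(21·√(π))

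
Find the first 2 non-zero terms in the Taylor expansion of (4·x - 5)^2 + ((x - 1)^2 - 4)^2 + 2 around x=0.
36 - 28·x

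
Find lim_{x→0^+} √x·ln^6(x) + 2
The product is a 0·∞ indeterminate form at x → 0⁺.
Rewrite the product as ln^6(x) / x^(-1/2) and apply L'Hôpital, or use the standard hierarchy x^(-1/2) ≫ |ln x|^6 as x → 0⁺.
The indeterminate product → 0, so the limit = 2.

Final answer: 2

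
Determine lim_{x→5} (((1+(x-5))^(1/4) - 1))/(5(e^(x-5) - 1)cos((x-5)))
Both numerator and denominator → 0 as x → 5; this is a 0/0 indeterminate form.
Expand each to leading order near x = 5: numerator ~ (x - 5)/4, denominator ~ 5·(x - 5).
The limit of the ratio is 1/20.

Final answer: 1/20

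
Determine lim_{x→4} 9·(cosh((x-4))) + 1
Direct substitution at x = 4 gives 10.

Final answer: 10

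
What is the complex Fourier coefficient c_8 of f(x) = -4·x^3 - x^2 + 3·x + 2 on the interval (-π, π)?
Compute the real Fourier coefficients first: a_8 = -1/16, b_8 = -27/32 + π^2.
Then c_8 = (a_8 − i·b_8)/2 = -1/32 - i·π^2/2 + 27·i/64.

Final answer: -1/32 - i·π^2/2 + 27·i/64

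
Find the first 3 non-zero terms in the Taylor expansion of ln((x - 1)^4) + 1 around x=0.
-2·x^2 - 4·x + 1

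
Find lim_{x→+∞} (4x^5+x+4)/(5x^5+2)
This is an ∞/∞ indeterminate form as x → +∞.
Divide numerator and denominator by x^5 and let the lower-order terms vanish; the leading terms give 4/5.
Limit = 4/5.

Final answer: 4/5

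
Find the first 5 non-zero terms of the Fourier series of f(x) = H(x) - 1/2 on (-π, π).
2·sin(x)/π + 2·sin(3·x)/(3·π) + 2·sin(5·x)/(5·π) + 2·sin(7·x)/(7·π) + 2·sin(9·x)/(9·π)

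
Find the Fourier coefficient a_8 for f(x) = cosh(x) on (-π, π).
a_8 = (1/π) ∫_{-π}^{π} f(x)·cos(8x) dx.
Evaluate the integral (use parity and integration by parts as needed): a_8 = 2·sinh(π)/(65·π).

Final answer: 2·sinh(π)/(65·π)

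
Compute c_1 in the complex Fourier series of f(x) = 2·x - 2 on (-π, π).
Compute the real Fourier coefficients first: a_1 = 0, b_1 = 4.
Then c_1 = (a_1 − i·b_1)/2 = -2·i.

Final answer: -2·i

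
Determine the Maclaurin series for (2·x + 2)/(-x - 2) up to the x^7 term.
-x^7/128 + x^6/64 - x^5/32 + x^4/16 - x^3/8 + x^2/4 - x/2 - 1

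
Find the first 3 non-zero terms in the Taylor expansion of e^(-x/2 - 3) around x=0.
x^2·e^(-3)/8 - x·e^(-3)/2 + e^(-3)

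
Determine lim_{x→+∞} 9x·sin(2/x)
As x → +∞: let u = 2/x → 0⁺; then 9·x·sin(2/x) = 9·2·sin(u)/u → 9·2·1 = 18.
Limit = 18.

Final answer: 18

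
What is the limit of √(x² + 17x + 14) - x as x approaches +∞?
This is an ∞ − ∞ indeterminate form.
Multiply and divide by the conjugate √(x²+17x + 14) + x; the x² terms cancel, leaving (17x + 14)/(√(x²+17x + 14)+x) → 17/2.
Limit = 17/2.

Final answer: 17/2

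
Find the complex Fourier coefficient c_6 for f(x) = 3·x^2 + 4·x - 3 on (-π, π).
Compute the real Fourier coefficients first: a_6 = 1/3, b_6 = -4/3.
Then c_6 = (a_6 − i·b_6)/2 = 1/6 + 2·i/3.

Final answer: 1/6 + 2·i/3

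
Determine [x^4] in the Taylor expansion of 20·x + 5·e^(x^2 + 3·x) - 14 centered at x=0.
Expand to order 4: 20·x + 5·e^(x^2 + 3·x) - 14 = 335·x^4/8 + 75·x^3/2 + 55·x^2/2 + 35·x - 9 + O(x^5).
The coefficient of x^4 is 335/8.

Final answer: 335/8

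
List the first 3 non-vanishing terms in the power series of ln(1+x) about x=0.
x^3/3 - x^2/2 + x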